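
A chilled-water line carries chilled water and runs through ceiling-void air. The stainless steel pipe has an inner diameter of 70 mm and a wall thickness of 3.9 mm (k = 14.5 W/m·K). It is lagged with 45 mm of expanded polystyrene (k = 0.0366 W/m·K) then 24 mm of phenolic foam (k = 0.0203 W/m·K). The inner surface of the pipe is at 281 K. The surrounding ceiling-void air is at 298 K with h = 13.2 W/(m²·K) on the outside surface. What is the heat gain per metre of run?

Per-layer cylindrical resistances, series-summed:
R_stainless steel pipe wall = ln(38.9/35)/(2π×14.5×1) = 0.00116 K/W
R_expanded polystyrene = ln(83.9/38.9)/(2π×0.0366×1) = 3.342 K/W
R_phenolic foam = ln(107.9/83.9)/(2π×0.0203×1) = 1.972 K/W
R_outer film = 1/(h_o·2πr_oL) = 1/(13.2×2π×0.1079×1) = 0.1117 K/W
R_total = 5.428 K/W
Q = ΔT/R_total = 17/5.428

q′ ≈ 3.13 W/m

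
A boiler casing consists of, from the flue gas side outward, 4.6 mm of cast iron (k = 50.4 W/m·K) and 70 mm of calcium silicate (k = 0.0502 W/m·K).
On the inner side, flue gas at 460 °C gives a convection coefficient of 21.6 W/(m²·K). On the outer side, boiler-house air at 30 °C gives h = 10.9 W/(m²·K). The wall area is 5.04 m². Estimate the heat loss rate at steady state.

Using the resistance-network approach (series):
R_inner film = 1/(h_i·A) = 1/(21.6×5.04) = 0.009186 K/W
R_cast iron = L/(kA) = 0.0046/(50.4×5.04) = 1.811×10^-5 K/W
R_calcium silicate = L/(kA) = 0.07/(0.0502×5.04) = 0.2767 K/W
R_outer film = 1/(h_o·A) = 1/(10.9×5.04) = 0.0182 K/W
R_total = 0.3041 K/W
Q = ΔT / R_total = 430 / 0.3041

Q ≈ 1410 W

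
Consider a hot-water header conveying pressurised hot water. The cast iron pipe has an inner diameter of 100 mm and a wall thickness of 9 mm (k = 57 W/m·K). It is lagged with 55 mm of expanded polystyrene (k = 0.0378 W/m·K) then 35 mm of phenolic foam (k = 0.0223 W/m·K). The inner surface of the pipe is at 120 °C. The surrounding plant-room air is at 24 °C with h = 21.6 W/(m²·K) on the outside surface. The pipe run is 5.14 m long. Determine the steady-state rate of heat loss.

For a radial system each layer contributes R = ln(r_out/r_in)/(2πkL); films add R = 1/(hA).
R_cast iron pipe wall = ln(59/50)/(2π×57×5.14) = 8.991×10^-5 K/W
R_expanded polystyrene = ln(114/59)/(2π×0.0378×5.14) = 0.5395 K/W
R_phenolic foam = ln(149/114)/(2π×0.0223×5.14) = 0.3718 K/W
R_outer film = 1/(h_o·2πr_oL) = 1/(21.6×2π×0.149×5.14) = 0.009621 K/W
R_total = 0.921 K/W
Q = ΔT/R_total = 96/0.921

Q ≈ 104 W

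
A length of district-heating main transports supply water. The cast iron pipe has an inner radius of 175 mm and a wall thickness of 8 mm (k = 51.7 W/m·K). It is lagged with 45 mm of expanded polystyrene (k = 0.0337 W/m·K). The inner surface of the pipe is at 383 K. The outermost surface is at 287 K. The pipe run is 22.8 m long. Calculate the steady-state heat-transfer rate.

Per-layer cylindrical resistances, series-summed:
R_cast iron pipe wall = ln(183/175)/(2π×51.7×22.8) = 6.035×10^-6 K/W
R_expanded polystyrene = ln(228/183)/(2π×0.0337×22.8) = 0.04554 K/W
R_total = 0.04555 K/W
Q = ΔT/R_total = 96/0.04555

Q ≈ 2110 W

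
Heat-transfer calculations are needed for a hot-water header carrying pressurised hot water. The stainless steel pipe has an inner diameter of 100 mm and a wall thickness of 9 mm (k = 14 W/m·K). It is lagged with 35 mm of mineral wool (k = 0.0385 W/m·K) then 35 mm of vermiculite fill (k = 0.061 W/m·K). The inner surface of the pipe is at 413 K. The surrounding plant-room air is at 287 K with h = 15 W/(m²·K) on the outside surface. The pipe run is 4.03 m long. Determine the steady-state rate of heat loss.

Q ≈ 179 W

Treating each annulus and film as a series resistance:
R_stainless steel pipe wall = ln(59/50)/(2π×14×4.03) = 4.669×10^-4 K/W
R_mineral wool = ln(94/59)/(2π×0.0385×4.03) = 0.4778 K/W
R_vermiculite fill = ln(129/94)/(2π×0.061×4.03) = 0.2049 K/W
R_outer film = 1/(h_o·2πr_oL) = 1/(15×2π×0.129×4.03) = 0.02041 K/W
R_total = 0.7036 K/W
Q = ΔT/R_total = 126/0.7036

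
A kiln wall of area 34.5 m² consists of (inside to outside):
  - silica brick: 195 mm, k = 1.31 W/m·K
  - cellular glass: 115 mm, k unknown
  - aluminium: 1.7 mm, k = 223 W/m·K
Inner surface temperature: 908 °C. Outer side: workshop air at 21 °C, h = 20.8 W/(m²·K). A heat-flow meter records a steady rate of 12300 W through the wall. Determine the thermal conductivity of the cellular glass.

Treating each layer as a thermal resistance in series:
R_silica brick = L/(kA) = 0.195/(1.31×34.5) = 0.004315 K/W
R_aluminium = L/(kA) = 0.0017/(223×34.5) = 2.21×10^-7 K/W
R_outer film = 1/(h_o·A) = 1/(20.8×34.5) = 0.001394 K/W
Sum of known resistances R_other = 0.005708 K/W
Total R = ΔT/Q = 887/12300 = 0.07211 K/W
R_cellular glass = R_total − R_other = 0.06641 K/W
k = L/(R·A) = 0.115/(0.06641×34.5)

k ≈ 0.0502 W/(m·K)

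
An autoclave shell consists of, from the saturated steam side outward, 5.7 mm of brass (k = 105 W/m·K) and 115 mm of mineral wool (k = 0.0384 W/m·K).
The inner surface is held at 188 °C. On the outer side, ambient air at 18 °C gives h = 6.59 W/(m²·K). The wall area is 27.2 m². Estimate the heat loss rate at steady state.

Treating each layer as a thermal resistance in series:
R_brass = L/(kA) = 0.0057/(105×27.2) = 1.996×10^-6 K/W
R_mineral wool = L/(kA) = 0.115/(0.0384×27.2) = 0.1101 K/W
R_outer film = 1/(h_o·A) = 1/(6.59×27.2) = 0.005579 K/W
R_total = 0.1157 K/W
Q = ΔT / R_total = 170 / 0.1157

Q ≈ 1470 W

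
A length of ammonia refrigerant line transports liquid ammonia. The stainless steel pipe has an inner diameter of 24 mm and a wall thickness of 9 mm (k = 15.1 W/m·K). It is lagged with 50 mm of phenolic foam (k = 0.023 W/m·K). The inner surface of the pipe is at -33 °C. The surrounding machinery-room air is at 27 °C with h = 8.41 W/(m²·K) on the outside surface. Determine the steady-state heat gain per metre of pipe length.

q′ ≈ 6.9 W/m

Per-layer cylindrical resistances, series-summed:
R_stainless steel pipe wall = ln(21/12)/(2π×15.1×1) = 0.005898 K/W
R_phenolic foam = ln(71/21)/(2π×0.023×1) = 8.429 K/W
R_outer film = 1/(h_o·2πr_oL) = 1/(8.41×2π×0.071×1) = 0.2665 K/W
R_total = 8.702 K/W
Q = ΔT/R_total = 60/8.702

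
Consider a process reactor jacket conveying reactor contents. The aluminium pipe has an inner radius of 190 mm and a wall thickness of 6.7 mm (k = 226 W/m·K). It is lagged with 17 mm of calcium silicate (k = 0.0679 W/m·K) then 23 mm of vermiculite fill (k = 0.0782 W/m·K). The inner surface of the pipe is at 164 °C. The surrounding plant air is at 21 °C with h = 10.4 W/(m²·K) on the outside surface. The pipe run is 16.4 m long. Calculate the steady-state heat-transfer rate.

Q ≈ 5020 W

Cylindrical conduction, so R = ln(r₂/r₁)/(2πkL) per layer, in series:
R_aluminium pipe wall = ln(196.7/190)/(2π×226×16.4) = 1.488×10^-6 K/W
R_calcium silicate = ln(213.7/196.7)/(2π×0.0679×16.4) = 0.01185 K/W
R_vermiculite fill = ln(236.7/213.7)/(2π×0.0782×16.4) = 0.01269 K/W
R_outer film = 1/(h_o·2πr_oL) = 1/(10.4×2π×0.2367×16.4) = 0.003942 K/W
R_total = 0.02848 K/W
Q = ΔT/R_total = 143/0.02848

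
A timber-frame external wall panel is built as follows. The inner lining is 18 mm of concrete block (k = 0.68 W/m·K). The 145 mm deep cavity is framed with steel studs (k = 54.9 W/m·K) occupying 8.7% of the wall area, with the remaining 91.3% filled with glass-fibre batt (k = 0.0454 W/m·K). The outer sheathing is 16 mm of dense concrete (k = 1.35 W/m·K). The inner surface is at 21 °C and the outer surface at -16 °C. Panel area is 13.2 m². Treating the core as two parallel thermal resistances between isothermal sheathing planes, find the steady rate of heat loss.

Q ≈ 7140 W

Sheathing layers in series; stud and cavity paths in parallel between them.
R_inner = 0.018/(0.68×13.2) = 0.002005 K/W
R_stud  = 0.145/(54.9×0.087×13.2) = 0.0023 K/W
R_cav   = 0.145/(0.0454×0.913×13.2) = 0.265 K/W
1/R_core = 1/R_stud + 1/R_cav → R_core = 0.00228 K/W
R_outer = 0.016/(1.35×13.2) = 8.979×10^-4 K/W
R_total = 0.005183 K/W
Q = ΔT/R_total = 37/0.005183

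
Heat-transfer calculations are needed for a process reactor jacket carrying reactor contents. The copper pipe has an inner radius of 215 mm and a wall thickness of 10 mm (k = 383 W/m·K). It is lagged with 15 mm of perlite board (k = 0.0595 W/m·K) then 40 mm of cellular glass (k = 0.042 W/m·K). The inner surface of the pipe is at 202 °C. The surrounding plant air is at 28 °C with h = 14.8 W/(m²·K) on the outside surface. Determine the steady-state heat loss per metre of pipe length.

q′ ≈ 219 W/m

Per-layer cylindrical resistances, series-summed:
R_copper pipe wall = ln(225/215)/(2π×383×1) = 1.889×10^-5 K/W
R_perlite board = ln(240/225)/(2π×0.0595×1) = 0.1726 K/W
R_cellular glass = ln(280/240)/(2π×0.042×1) = 0.5841 K/W
R_outer film = 1/(h_o·2πr_oL) = 1/(14.8×2π×0.28×1) = 0.03841 K/W
R_total = 0.7952 K/W
Q = ΔT/R_total = 174/0.7952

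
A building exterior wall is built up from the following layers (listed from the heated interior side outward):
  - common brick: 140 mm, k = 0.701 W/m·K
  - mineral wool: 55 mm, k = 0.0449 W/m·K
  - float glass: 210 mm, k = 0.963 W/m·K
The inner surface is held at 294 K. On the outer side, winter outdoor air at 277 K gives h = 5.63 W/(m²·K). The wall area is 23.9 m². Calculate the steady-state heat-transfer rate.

Q ≈ 223 W

Using the resistance-network approach (series):
R_common brick = L/(kA) = 0.14/(0.701×23.9) = 0.008356 K/W
R_mineral wool = L/(kA) = 0.055/(0.0449×23.9) = 0.05125 K/W
R_float glass = L/(kA) = 0.21/(0.963×23.9) = 0.009124 K/W
R_outer film = 1/(h_o·A) = 1/(5.63×23.9) = 0.007432 K/W
R_total = 0.07617 K/W
Q = ΔT / R_total = 17 / 0.07617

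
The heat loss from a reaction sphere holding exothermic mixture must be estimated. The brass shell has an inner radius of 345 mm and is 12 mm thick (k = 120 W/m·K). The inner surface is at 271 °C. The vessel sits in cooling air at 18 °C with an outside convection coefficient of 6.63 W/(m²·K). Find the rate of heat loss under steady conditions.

For a spherical shell R = (1/r₁ − 1/r₂)/(4πk); film R = 1/(h·4πr²). In series:
R_brass shell = (1/0.345 − 1/0.357)/(4π×120) = 6.461×10^-5 K/W
R_outer film = 1/(h·4πr_o²) = 1/(6.63×4π×0.357²) = 0.09418 K/W
R_total = 0.09424 K/W
Q = ΔT/R_total = 253/0.09424

Q ≈ 2680 W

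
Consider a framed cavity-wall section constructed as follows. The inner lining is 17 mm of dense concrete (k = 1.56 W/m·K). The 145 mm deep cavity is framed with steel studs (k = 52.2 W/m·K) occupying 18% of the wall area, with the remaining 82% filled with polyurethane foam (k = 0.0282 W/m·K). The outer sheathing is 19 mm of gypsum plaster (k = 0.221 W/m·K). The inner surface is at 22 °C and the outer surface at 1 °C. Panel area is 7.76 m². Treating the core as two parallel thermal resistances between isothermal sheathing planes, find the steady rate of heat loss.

Q ≈ 1450 W

Sheathing layers in series; stud and cavity paths in parallel between them.
R_inner = 0.017/(1.56×7.76) = 0.001404 K/W
R_stud  = 0.145/(52.2×0.18×7.76) = 0.001989 K/W
R_cav   = 0.145/(0.0282×0.82×7.76) = 0.8081 K/W
1/R_core = 1/R_stud + 1/R_cav → R_core = 0.001984 K/W
R_outer = 0.019/(0.221×7.76) = 0.01108 K/W
R_total = 0.01447 K/W
Q = ΔT/R_total = 21/0.01447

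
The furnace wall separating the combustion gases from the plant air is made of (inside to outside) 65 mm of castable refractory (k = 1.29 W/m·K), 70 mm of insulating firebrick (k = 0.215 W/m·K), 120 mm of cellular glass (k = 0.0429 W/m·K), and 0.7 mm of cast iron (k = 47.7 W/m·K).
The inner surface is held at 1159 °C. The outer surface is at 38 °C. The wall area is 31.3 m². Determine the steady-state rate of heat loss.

Q ≈ 11100 W

Model the wall as resistances in series:
R_castable refractory = L/(kA) = 0.065/(1.29×31.3) = 0.00161 K/W
R_insulating firebrick = L/(kA) = 0.07/(0.215×31.3) = 0.0104 K/W
R_cellular glass = L/(kA) = 0.12/(0.0429×31.3) = 0.08937 K/W
R_cast iron = L/(kA) = 0.0007/(47.7×31.3) = 4.689×10^-7 K/W
R_total = 0.1014 K/W
Q = ΔT / R_total = 1121 / 0.1014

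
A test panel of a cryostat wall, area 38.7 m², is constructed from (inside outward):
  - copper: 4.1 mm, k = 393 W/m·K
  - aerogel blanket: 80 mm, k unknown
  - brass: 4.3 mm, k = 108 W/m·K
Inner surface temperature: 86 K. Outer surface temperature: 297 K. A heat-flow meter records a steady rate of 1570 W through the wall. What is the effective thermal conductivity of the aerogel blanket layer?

Series thermal resistances:
R_copper = L/(kA) = 0.0041/(393×38.7) = 2.696×10^-7 K/W
R_brass = L/(kA) = 0.0043/(108×38.7) = 1.029×10^-6 K/W
Sum of known resistances R_other = 1.298×10^-6 K/W
Total R = ΔT/Q = 211/1570 = 0.1344 K/W
R_aerogel blanket = R_total − R_other = 0.1344 K/W
k = L/(R·A) = 0.08/(0.1344×38.7)

k ≈ 0.0154 W/(m·K)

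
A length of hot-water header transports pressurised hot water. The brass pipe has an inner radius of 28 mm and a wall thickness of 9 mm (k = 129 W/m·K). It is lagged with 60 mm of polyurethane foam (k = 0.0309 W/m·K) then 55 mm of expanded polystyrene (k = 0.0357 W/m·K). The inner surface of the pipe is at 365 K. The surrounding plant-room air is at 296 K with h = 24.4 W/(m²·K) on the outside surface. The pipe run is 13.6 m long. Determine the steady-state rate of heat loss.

Q ≈ 134 W

Cylindrical conduction, so R = ln(r₂/r₁)/(2πkL) per layer, in series:
R_brass pipe wall = ln(37/28)/(2π×129×13.6) = 2.528×10^-5 K/W
R_polyurethane foam = ln(97/37)/(2π×0.0309×13.6) = 0.365 K/W
R_expanded polystyrene = ln(152/97)/(2π×0.0357×13.6) = 0.1472 K/W
R_outer film = 1/(h_o·2πr_oL) = 1/(24.4×2π×0.152×13.6) = 0.003155 K/W
R_total = 0.5154 K/W
Q = ΔT/R_total = 69/0.5154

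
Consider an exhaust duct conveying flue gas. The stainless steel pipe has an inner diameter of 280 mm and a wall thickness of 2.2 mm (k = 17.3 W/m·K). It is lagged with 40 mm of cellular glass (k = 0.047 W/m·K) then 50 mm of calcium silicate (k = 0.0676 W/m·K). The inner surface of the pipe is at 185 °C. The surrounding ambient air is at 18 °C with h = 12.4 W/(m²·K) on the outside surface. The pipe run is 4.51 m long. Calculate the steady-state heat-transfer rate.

Q ≈ 514 W

Treating each annulus and film as a series resistance:
R_stainless steel pipe wall = ln(142.2/140)/(2π×17.3×4.51) = 3.181×10^-5 K/W
R_cellular glass = ln(182.2/142.2)/(2π×0.047×4.51) = 0.1861 K/W
R_calcium silicate = ln(232.2/182.2)/(2π×0.0676×4.51) = 0.1266 K/W
R_outer film = 1/(h_o·2πr_oL) = 1/(12.4×2π×0.2322×4.51) = 0.01226 K/W
R_total = 0.325 K/W
Q = ΔT/R_total = 167/0.325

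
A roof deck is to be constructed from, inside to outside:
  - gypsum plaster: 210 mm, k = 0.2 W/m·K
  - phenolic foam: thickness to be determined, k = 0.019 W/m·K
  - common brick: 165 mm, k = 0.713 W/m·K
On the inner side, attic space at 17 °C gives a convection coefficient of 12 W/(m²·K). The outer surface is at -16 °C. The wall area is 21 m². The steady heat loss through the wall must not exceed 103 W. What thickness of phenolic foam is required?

Thermal resistances in series:
R_inner film = 1/(h_i·A) = 1/(12×21) = 0.003968 K/W
R_gypsum plaster = L/(kA) = 0.21/(0.2×21) = 0.05 K/W
R_common brick = L/(kA) = 0.165/(0.713×21) = 0.01102 K/W
Sum of the known resistances R_other = 0.06499 K/W
Required total resistance R_tot = ΔT/Q_allow = 33/103 = 0.3204 K/W
R_phenolic foam = R_tot − R_other = 0.2554 K/W
L = R·k·A = 0.2554×0.019×21

L ≈ 102 mm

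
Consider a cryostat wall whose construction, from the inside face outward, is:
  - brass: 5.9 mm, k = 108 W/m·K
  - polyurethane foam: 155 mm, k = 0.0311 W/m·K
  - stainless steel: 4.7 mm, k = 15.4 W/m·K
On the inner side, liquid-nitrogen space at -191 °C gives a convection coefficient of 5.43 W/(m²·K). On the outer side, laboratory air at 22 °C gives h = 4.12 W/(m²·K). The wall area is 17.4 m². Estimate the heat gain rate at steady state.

Series thermal resistances:
R_inner film = 1/(h_i·A) = 1/(5.43×17.4) = 0.01058 K/W
R_brass = L/(kA) = 0.0059/(108×17.4) = 3.14×10^-6 K/W
R_polyurethane foam = L/(kA) = 0.155/(0.0311×17.4) = 0.2864 K/W
R_stainless steel = L/(kA) = 0.0047/(15.4×17.4) = 1.754×10^-5 K/W
R_outer film = 1/(h_o·A) = 1/(4.12×17.4) = 0.01395 K/W
R_total = 0.311 K/W
Q = ΔT / R_total = 213 / 0.311

Q ≈ 685 W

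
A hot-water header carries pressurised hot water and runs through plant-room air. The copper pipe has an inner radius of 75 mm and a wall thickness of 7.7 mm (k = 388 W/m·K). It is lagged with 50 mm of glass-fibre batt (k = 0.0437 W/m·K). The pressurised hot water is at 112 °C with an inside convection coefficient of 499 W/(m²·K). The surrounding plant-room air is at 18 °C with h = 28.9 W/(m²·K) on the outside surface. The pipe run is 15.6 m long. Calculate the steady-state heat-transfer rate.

Cylindrical conduction, so R = ln(r₂/r₁)/(2πkL) per layer, in series:
R_inner film = 1/(h_i·2πr₁L) = 1/(499×2π×0.075×15.6) = 2.726×10^-4 K/W
R_copper pipe wall = ln(82.7/75)/(2π×388×15.6) = 2.57×10^-6 K/W
R_glass-fibre batt = ln(132.7/82.7)/(2π×0.0437×15.6) = 0.1104 K/W
R_outer film = 1/(h_o·2πr_oL) = 1/(28.9×2π×0.1327×15.6) = 0.00266 K/W
R_total = 0.1133 K/W
Q = ΔT/R_total = 94/0.1133

Q ≈ 829 W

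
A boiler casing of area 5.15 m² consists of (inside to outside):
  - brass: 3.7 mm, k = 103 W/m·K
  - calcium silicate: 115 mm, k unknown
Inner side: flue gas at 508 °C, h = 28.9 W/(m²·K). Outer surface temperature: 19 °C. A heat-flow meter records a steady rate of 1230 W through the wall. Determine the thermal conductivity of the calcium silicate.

Thermal resistances in series:
R_inner film = 1/(h_i·A) = 1/(28.9×5.15) = 0.006719 K/W
R_brass = L/(kA) = 0.0037/(103×5.15) = 6.975×10^-6 K/W
Sum of known resistances R_other = 0.006726 K/W
Total R = ΔT/Q = 489/1230 = 0.3976 K/W
R_calcium silicate = R_total − R_other = 0.3908 K/W
k = L/(R·A) = 0.115/(0.3908×5.15)

k ≈ 0.0571 W/(m·K)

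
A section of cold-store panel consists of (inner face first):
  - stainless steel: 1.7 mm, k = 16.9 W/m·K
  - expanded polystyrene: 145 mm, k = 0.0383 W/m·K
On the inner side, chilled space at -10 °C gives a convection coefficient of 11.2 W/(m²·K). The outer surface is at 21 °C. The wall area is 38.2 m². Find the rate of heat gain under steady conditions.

Q ≈ 306 W

Model the wall as resistances in series:
R_inner film = 1/(h_i·A) = 1/(11.2×38.2) = 0.002337 K/W
R_stainless steel = L/(kA) = 0.0017/(16.9×38.2) = 2.633×10^-6 K/W
R_expanded polystyrene = L/(kA) = 0.145/(0.0383×38.2) = 0.09911 K/W
R_total = 0.1014 K/W
Q = ΔT / R_total = 31 / 0.1014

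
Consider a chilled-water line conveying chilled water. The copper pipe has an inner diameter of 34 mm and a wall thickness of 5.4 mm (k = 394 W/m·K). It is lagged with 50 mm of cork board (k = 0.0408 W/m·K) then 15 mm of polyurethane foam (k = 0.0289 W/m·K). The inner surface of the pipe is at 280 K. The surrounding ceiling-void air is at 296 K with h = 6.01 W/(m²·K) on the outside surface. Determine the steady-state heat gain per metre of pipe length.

q′ ≈ 2.7 W/m

For a radial system each layer contributes R = ln(r_out/r_in)/(2πkL); films add R = 1/(hA).
R_copper pipe wall = ln(22.4/17)/(2π×394×1) = 1.114×10^-4 K/W
R_cork board = ln(72.4/22.4)/(2π×0.0408×1) = 4.576 K/W
R_polyurethane foam = ln(87.4/72.4)/(2π×0.0289×1) = 1.037 K/W
R_outer film = 1/(h_o·2πr_oL) = 1/(6.01×2π×0.0874×1) = 0.303 K/W
R_total = 5.916 K/W
Q = ΔT/R_total = 16/5.916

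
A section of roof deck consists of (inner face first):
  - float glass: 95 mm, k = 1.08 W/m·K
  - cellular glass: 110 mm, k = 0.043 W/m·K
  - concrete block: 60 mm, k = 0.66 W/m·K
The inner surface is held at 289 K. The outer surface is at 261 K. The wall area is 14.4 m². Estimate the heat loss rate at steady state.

Using the resistance-network approach (series):
R_float glass = L/(kA) = 0.095/(1.08×14.4) = 0.006109 K/W
R_cellular glass = L/(kA) = 0.11/(0.043×14.4) = 0.1776 K/W
R_concrete block = L/(kA) = 0.06/(0.66×14.4) = 0.006313 K/W
R_total = 0.1901 K/W
Q = ΔT / R_total = 28 / 0.1901

Q ≈ 147 W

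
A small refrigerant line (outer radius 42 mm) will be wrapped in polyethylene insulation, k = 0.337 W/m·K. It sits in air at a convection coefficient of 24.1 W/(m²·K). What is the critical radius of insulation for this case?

For a cylinder r_cr = k/h = 0.337/24.1
r_cr = 14 mm; since the bare radius (42 mm) is above r_cr, any added insulation will reduce heat loss.

r_cr ≈ 14 mm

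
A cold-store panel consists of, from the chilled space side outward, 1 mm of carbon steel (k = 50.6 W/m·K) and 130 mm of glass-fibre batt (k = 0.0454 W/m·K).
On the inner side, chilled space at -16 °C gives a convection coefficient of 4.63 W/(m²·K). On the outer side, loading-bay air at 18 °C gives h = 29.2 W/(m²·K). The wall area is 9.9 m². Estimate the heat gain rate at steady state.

Q ≈ 108 W

Using the resistance-network approach (series):
R_inner film = 1/(h_i·A) = 1/(4.63×9.9) = 0.02182 K/W
R_carbon steel = L/(kA) = 0.001/(50.6×9.9) = 1.996×10^-6 K/W
R_glass-fibre batt = L/(kA) = 0.13/(0.0454×9.9) = 0.2892 K/W
R_outer film = 1/(h_o·A) = 1/(29.2×9.9) = 0.003459 K/W
R_total = 0.3145 K/W
Q = ΔT / R_total = 34 / 0.3145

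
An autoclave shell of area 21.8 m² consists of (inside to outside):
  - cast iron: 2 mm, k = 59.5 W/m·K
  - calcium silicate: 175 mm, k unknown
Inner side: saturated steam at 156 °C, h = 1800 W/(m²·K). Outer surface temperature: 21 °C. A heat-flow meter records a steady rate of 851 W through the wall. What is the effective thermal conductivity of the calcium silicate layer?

Using the resistance-network approach (series):
R_inner film = 1/(h_i·A) = 1/(1800×21.8) = 2.548×10^-5 K/W
R_cast iron = L/(kA) = 0.002/(59.5×21.8) = 1.542×10^-6 K/W
Sum of known resistances R_other = 2.703×10^-5 K/W
Total R = ΔT/Q = 135/851 = 0.1586 K/W
R_calcium silicate = R_total − R_other = 0.1586 K/W
k = L/(R·A) = 0.175/(0.1586×21.8)

k ≈ 0.0506 W/(m·K)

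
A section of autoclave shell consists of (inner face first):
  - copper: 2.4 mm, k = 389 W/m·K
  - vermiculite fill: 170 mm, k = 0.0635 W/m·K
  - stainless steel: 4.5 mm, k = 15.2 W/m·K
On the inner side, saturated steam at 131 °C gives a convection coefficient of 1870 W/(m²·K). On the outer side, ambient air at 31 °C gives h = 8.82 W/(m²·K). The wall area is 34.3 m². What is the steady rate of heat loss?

Using the resistance-network approach (series):
R_inner film = 1/(h_i·A) = 1/(1870×34.3) = 1.559×10^-5 K/W
R_copper = L/(kA) = 0.0024/(389×34.3) = 1.799×10^-7 K/W
R_vermiculite fill = L/(kA) = 0.17/(0.0635×34.3) = 0.07805 K/W
R_stainless steel = L/(kA) = 0.0045/(15.2×34.3) = 8.631×10^-6 K/W
R_outer film = 1/(h_o·A) = 1/(8.82×34.3) = 0.003306 K/W
R_total = 0.08138 K/W
Q = ΔT / R_total = 100 / 0.08138

Q ≈ 1230 W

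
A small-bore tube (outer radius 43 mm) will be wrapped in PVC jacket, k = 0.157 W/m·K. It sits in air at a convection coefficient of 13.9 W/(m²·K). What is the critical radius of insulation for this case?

r_cr ≈ 11.3 mm

For a cylinder r_cr = k/h = 0.157/13.9
r_cr = 11.3 mm; since the bare radius (43 mm) is above r_cr, any added insulation will reduce heat loss.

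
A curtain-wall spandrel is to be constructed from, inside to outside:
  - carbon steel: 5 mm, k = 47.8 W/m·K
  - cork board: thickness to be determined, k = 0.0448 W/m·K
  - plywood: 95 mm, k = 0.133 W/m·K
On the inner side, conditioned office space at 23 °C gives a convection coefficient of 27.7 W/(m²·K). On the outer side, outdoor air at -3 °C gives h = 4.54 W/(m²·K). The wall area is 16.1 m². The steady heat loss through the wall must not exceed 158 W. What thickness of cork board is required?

Treating each layer as a thermal resistance in series:
R_inner film = 1/(h_i·A) = 1/(27.7×16.1) = 0.002242 K/W
R_carbon steel = L/(kA) = 0.005/(47.8×16.1) = 6.497×10^-6 K/W
R_plywood = L/(kA) = 0.095/(0.133×16.1) = 0.04437 K/W
R_outer film = 1/(h_o·A) = 1/(4.54×16.1) = 0.01368 K/W
Sum of the known resistances R_other = 0.0603 K/W
Required total resistance R_tot = ΔT/Q_allow = 26/158 = 0.1646 K/W
R_cork board = R_tot − R_other = 0.1043 K/W
L = R·k·A = 0.1043×0.0448×16.1

L ≈ 75.2 mm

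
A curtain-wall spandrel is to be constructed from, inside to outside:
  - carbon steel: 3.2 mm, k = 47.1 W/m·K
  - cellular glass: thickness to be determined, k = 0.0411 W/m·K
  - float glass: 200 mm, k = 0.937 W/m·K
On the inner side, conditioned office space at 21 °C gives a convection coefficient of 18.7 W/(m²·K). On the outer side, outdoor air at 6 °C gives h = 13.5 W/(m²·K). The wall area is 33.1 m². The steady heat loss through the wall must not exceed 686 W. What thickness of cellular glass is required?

Series thermal resistances:
R_inner film = 1/(h_i·A) = 1/(18.7×33.1) = 0.001616 K/W
R_carbon steel = L/(kA) = 0.0032/(47.1×33.1) = 2.053×10^-6 K/W
R_float glass = L/(kA) = 0.2/(0.937×33.1) = 0.006449 K/W
R_outer film = 1/(h_o·A) = 1/(13.5×33.1) = 0.002238 K/W
Sum of the known resistances R_other = 0.0103 K/W
Required total resistance R_tot = ΔT/Q_allow = 15/686 = 0.02187 K/W
R_cellular glass = R_tot − R_other = 0.01156 K/W
L = R·k·A = 0.01156×0.0411×33.1

L ≈ 15.7 mm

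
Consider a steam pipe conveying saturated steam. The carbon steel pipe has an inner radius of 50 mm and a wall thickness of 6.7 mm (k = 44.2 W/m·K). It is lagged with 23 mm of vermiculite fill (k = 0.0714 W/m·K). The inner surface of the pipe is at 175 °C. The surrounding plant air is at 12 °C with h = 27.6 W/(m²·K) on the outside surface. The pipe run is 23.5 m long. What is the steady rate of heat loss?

Treating each annulus and film as a series resistance:
R_carbon steel pipe wall = ln(56.7/50)/(2π×44.2×23.5) = 1.927×10^-5 K/W
R_vermiculite fill = ln(79.7/56.7)/(2π×0.0714×23.5) = 0.0323 K/W
R_outer film = 1/(h_o·2πr_oL) = 1/(27.6×2π×0.0797×23.5) = 0.003079 K/W
R_total = 0.0354 K/W
Q = ΔT/R_total = 163/0.0354

Q ≈ 4610 W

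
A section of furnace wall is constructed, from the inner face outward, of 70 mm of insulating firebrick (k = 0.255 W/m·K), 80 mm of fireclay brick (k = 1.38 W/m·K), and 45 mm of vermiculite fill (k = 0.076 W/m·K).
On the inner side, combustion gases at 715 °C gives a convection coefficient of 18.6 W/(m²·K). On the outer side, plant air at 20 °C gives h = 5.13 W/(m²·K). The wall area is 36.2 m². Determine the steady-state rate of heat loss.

Thermal resistances in series:
R_inner film = 1/(h_i·A) = 1/(18.6×36.2) = 0.001485 K/W
R_insulating firebrick = L/(kA) = 0.07/(0.255×36.2) = 0.007583 K/W
R_fireclay brick = L/(kA) = 0.08/(1.38×36.2) = 0.001601 K/W
R_vermiculite fill = L/(kA) = 0.045/(0.076×36.2) = 0.01636 K/W
R_outer film = 1/(h_o·A) = 1/(5.13×36.2) = 0.005385 K/W
R_total = 0.03241 K/W
Q = ΔT / R_total = 695 / 0.03241

Q ≈ 21400 W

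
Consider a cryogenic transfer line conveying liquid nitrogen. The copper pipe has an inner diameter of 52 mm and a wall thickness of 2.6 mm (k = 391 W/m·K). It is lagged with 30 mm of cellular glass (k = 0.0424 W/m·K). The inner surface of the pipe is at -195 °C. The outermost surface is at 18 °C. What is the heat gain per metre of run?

For a radial system each layer contributes R = ln(r_out/r_in)/(2πkL); films add R = 1/(hA).
R_copper pipe wall = ln(28.6/26)/(2π×391×1) = 3.88×10^-5 K/W
R_cellular glass = ln(58.6/28.6)/(2π×0.0424×1) = 2.693 K/W
R_total = 2.693 K/W
Q = ΔT/R_total = 213/2.693

q′ ≈ 79.1 W/m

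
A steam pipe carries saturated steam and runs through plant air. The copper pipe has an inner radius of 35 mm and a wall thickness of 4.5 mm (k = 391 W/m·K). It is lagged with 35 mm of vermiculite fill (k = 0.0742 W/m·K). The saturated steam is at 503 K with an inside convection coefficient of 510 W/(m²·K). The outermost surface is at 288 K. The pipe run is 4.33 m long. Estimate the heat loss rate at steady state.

Q ≈ 680 W

Per-layer cylindrical resistances, series-summed:
R_inner film = 1/(h_i·2πr₁L) = 1/(510×2π×0.035×4.33) = 0.002059 K/W
R_copper pipe wall = ln(39.5/35)/(2π×391×4.33) = 1.137×10^-5 K/W
R_vermiculite fill = ln(74.5/39.5)/(2π×0.0742×4.33) = 0.3143 K/W
R_total = 0.3164 K/W
Q = ΔT/R_total = 215/0.3164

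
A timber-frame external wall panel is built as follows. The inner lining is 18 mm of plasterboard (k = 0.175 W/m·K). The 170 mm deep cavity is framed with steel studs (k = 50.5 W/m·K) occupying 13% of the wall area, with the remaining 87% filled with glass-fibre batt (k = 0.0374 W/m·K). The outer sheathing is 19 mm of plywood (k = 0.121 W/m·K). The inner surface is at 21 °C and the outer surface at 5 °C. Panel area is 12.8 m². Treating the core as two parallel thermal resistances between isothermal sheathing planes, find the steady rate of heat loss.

Q ≈ 717 W

Sheathing layers in series; stud and cavity paths in parallel between them.
R_inner = 0.018/(0.175×12.8) = 0.008036 K/W
R_stud  = 0.17/(50.5×0.13×12.8) = 0.002023 K/W
R_cav   = 0.17/(0.0374×0.87×12.8) = 0.4082 K/W
1/R_core = 1/R_stud + 1/R_cav → R_core = 0.002013 K/W
R_outer = 0.019/(0.121×12.8) = 0.01227 K/W
R_total = 0.02232 K/W
Q = ΔT/R_total = 16/0.02232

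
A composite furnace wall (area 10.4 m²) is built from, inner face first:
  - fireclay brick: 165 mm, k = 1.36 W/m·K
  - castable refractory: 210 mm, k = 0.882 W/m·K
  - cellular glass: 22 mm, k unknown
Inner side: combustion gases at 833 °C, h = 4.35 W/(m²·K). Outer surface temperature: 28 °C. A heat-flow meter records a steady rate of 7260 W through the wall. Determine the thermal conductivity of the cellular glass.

k ≈ 0.039 W/(m·K)

Thermal resistances in series:
R_inner film = 1/(h_i·A) = 1/(4.35×10.4) = 0.0221 K/W
R_fireclay brick = L/(kA) = 0.165/(1.36×10.4) = 0.01167 K/W
R_castable refractory = L/(kA) = 0.21/(0.882×10.4) = 0.02289 K/W
Sum of known resistances R_other = 0.05666 K/W
Total R = ΔT/Q = 805/7260 = 0.1109 K/W
R_cellular glass = R_total − R_other = 0.05422 K/W
k = L/(R·A) = 0.022/(0.05422×10.4)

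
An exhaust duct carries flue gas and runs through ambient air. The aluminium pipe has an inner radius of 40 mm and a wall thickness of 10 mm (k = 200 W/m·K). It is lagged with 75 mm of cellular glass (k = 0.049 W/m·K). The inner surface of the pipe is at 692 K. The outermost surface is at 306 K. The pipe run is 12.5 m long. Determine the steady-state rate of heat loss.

Q ≈ 1620 W

Per-layer cylindrical resistances, series-summed:
R_aluminium pipe wall = ln(50/40)/(2π×200×12.5) = 1.421×10^-5 K/W
R_cellular glass = ln(125/50)/(2π×0.049×12.5) = 0.2381 K/W
R_total = 0.2381 K/W
Q = ΔT/R_total = 386/0.2381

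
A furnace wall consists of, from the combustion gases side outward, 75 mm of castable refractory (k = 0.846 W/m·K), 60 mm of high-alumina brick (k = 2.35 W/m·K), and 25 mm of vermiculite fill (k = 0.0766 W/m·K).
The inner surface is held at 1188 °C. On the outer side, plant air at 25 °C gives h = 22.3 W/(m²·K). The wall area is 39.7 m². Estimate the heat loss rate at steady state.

Q ≈ 95100 W

Model the wall as resistances in series:
R_castable refractory = L/(kA) = 0.075/(0.846×39.7) = 0.002233 K/W
R_high-alumina brick = L/(kA) = 0.06/(2.35×39.7) = 6.431×10^-4 K/W
R_vermiculite fill = L/(kA) = 0.025/(0.0766×39.7) = 0.008221 K/W
R_outer film = 1/(h_o·A) = 1/(22.3×39.7) = 0.00113 K/W
R_total = 0.01223 K/W
Q = ΔT / R_total = 1163 / 0.01223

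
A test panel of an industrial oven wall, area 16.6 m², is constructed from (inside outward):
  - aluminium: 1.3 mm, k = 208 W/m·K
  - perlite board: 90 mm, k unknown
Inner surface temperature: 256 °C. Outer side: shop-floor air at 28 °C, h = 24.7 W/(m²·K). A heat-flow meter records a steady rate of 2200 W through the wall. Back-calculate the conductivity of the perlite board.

Treating each layer as a thermal resistance in series:
R_aluminium = L/(kA) = 0.0013/(208×16.6) = 3.765×10^-7 K/W
R_outer film = 1/(h_o·A) = 1/(24.7×16.6) = 0.002439 K/W
Sum of known resistances R_other = 0.002439 K/W
Total R = ΔT/Q = 228/2200 = 0.1036 K/W
R_perlite board = R_total − R_other = 0.1012 K/W
k = L/(R·A) = 0.09/(0.1012×16.6)

k ≈ 0.0536 W/(m·K)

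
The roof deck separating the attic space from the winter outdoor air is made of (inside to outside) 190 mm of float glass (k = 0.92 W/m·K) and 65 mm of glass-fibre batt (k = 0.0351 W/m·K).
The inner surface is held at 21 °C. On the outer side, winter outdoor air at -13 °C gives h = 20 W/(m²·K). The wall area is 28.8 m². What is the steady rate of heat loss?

Q ≈ 464 W

Thermal resistances in series:
R_float glass = L/(kA) = 0.19/(0.92×28.8) = 0.007171 K/W
R_glass-fibre batt = L/(kA) = 0.065/(0.0351×28.8) = 0.0643 K/W
R_outer film = 1/(h_o·A) = 1/(20×28.8) = 0.001736 K/W
R_total = 0.07321 K/W
Q = ΔT / R_total = 34 / 0.07321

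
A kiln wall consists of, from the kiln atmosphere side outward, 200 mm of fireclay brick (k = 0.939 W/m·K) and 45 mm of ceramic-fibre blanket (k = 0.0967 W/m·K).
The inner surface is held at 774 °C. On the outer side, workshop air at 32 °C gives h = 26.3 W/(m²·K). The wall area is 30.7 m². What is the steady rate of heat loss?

Treating each layer as a thermal resistance in series:
R_fireclay brick = L/(kA) = 0.2/(0.939×30.7) = 0.006938 K/W
R_ceramic-fibre blanket = L/(kA) = 0.045/(0.0967×30.7) = 0.01516 K/W
R_outer film = 1/(h_o·A) = 1/(26.3×30.7) = 0.001239 K/W
R_total = 0.02333 K/W
Q = ΔT / R_total = 742 / 0.02333

Q ≈ 31800 W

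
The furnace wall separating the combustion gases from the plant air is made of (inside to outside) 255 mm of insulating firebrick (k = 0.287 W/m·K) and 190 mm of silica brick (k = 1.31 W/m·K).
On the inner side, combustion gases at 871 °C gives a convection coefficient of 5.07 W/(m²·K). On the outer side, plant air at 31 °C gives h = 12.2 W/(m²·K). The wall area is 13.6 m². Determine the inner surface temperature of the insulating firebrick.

Using the resistance-network approach (series):
R_inner film = 1/(h_i·A) = 1/(5.07×13.6) = 0.0145 K/W
R_insulating firebrick = L/(kA) = 0.255/(0.287×13.6) = 0.06533 K/W
R_silica brick = L/(kA) = 0.19/(1.31×13.6) = 0.01066 K/W
R_outer film = 1/(h_o·A) = 1/(12.2×13.6) = 0.006027 K/W
R_total = 0.09653 K/W;  Q = ΔT/R_total = 840/0.09653 = 8702 W
T_interface = T_inner − Q·ΣR(inner→interface) = 871 − 8700×0.0145

T ≈ 745 °C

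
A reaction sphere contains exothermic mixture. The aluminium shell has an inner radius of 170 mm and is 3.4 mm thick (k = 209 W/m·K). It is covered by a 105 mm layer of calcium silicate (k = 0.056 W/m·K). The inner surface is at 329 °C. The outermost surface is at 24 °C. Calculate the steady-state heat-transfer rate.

Q ≈ 98.7 W

Each spherical layer contributes R = (1/r_i − 1/r_o)/(4πk):
R_aluminium shell = (1/0.17 − 1/0.1734)/(4π×209) = 4.392×10^-5 K/W
R_calcium silicate = (1/0.1734 − 1/0.2784)/(4π×0.056) = 3.091 K/W
R_total = 3.091 K/W
Q = ΔT/R_total = 305/3.091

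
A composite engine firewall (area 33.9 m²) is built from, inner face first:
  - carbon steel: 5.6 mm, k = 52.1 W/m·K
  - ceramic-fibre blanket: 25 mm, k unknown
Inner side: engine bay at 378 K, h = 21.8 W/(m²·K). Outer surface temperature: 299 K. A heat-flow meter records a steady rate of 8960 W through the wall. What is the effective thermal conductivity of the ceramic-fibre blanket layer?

Series thermal resistances:
R_inner film = 1/(h_i·A) = 1/(21.8×33.9) = 0.001353 K/W
R_carbon steel = L/(kA) = 0.0056/(52.1×33.9) = 3.171×10^-6 K/W
Sum of known resistances R_other = 0.001356 K/W
Total R = ΔT/Q = 79/8960 = 0.008817 K/W
R_ceramic-fibre blanket = R_total − R_other = 0.007461 K/W
k = L/(R·A) = 0.025/(0.007461×33.9)

k ≈ 0.0988 W/(m·K)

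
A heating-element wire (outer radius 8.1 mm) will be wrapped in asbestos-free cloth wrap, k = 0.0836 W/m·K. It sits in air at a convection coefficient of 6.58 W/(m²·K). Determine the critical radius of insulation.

For a cylinder r_cr = k/h = 0.0836/6.58
r_cr = 12.7 mm; since the bare radius (8.1 mm) is below r_cr, adding a thin layer of insulation will *increase* heat loss.

r_cr ≈ 12.7 mm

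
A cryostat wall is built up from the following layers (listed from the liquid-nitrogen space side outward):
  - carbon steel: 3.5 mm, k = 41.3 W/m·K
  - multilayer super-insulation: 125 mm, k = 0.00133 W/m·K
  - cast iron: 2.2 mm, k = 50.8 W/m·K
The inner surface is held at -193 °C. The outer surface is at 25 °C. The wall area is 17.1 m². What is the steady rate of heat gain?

Q ≈ 39.7 W

Using the resistance-network approach (series):
R_carbon steel = L/(kA) = 0.0035/(41.3×17.1) = 4.956×10^-6 K/W
R_multilayer super-insulation = L/(kA) = 0.125/(0.00133×17.1) = 5.496 K/W
R_cast iron = L/(kA) = 0.0022/(50.8×17.1) = 2.533×10^-6 K/W
R_total = 5.496 K/W
Q = ΔT / R_total = 218 / 5.496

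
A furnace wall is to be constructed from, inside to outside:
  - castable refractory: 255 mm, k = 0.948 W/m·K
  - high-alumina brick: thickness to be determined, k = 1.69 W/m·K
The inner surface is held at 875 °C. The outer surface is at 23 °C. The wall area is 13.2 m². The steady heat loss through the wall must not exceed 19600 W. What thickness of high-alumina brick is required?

L ≈ 515 mm

Model the wall as resistances in series:
R_castable refractory = L/(kA) = 0.255/(0.948×13.2) = 0.02038 K/W
Sum of the known resistances R_other = 0.02038 K/W
Required total resistance R_tot = ΔT/Q_allow = 852/19600 = 0.04347 K/W
R_high-alumina brick = R_tot − R_other = 0.02309 K/W
L = R·k·A = 0.02309×1.69×13.2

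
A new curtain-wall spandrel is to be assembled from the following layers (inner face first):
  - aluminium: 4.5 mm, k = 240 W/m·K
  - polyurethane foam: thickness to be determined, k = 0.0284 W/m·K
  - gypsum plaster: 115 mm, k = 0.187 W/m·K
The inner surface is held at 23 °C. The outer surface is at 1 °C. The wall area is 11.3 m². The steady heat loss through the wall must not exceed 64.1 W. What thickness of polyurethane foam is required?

L ≈ 92.7 mm

Series thermal resistances:
R_aluminium = L/(kA) = 0.0045/(240×11.3) = 1.659×10^-6 K/W
R_gypsum plaster = L/(kA) = 0.115/(0.187×11.3) = 0.05442 K/W
Sum of the known resistances R_other = 0.05442 K/W
Required total resistance R_tot = ΔT/Q_allow = 22/64.1 = 0.3432 K/W
R_polyurethane foam = R_tot − R_other = 0.2888 K/W
L = R·k·A = 0.2888×0.0284×11.3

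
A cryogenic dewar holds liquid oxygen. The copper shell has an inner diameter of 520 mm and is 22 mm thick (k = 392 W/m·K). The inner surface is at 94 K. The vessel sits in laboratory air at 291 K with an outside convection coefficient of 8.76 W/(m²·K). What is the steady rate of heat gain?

Q ≈ 1720 W

For a spherical shell R = (1/r₁ − 1/r₂)/(4πk); film R = 1/(h·4πr²). In series:
R_copper shell = (1/0.26 − 1/0.282)/(4π×392) = 6.091×10^-5 K/W
R_outer film = 1/(h·4πr_o²) = 1/(8.76×4π×0.282²) = 0.1142 K/W
R_total = 0.1143 K/W
Q = ΔT/R_total = 197/0.1143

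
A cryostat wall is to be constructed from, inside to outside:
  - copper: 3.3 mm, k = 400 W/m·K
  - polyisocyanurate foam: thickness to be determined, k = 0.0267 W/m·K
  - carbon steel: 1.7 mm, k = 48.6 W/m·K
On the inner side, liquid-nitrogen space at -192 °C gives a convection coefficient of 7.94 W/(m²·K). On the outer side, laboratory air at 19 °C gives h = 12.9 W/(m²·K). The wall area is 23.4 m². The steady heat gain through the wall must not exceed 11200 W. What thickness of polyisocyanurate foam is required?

Treating each layer as a thermal resistance in series:
R_inner film = 1/(h_i·A) = 1/(7.94×23.4) = 0.005382 K/W
R_copper = L/(kA) = 0.0033/(400×23.4) = 3.526×10^-7 K/W
R_carbon steel = L/(kA) = 0.0017/(48.6×23.4) = 1.495×10^-6 K/W
R_outer film = 1/(h_o·A) = 1/(12.9×23.4) = 0.003313 K/W
Sum of the known resistances R_other = 0.008697 K/W
Required total resistance R_tot = ΔT/Q_allow = 211/11200 = 0.01884 K/W
R_polyisocyanurate foam = R_tot − R_other = 0.01014 K/W
L = R·k·A = 0.01014×0.0267×23.4

L ≈ 6.34 mm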